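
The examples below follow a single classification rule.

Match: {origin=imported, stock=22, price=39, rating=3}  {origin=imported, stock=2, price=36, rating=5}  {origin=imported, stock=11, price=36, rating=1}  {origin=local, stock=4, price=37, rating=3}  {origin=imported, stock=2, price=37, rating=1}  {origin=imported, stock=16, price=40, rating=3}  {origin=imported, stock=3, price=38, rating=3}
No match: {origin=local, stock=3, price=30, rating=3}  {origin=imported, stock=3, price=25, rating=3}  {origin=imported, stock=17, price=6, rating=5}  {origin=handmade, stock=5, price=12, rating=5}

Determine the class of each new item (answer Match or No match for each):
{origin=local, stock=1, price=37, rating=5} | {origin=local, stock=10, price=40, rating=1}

'Match' ⟺ price ≥ 36.
{origin=local, stock=1, price=37, rating=5}: price = 37, matches → Match.
{origin=local, stock=10, price=40, rating=1}: price = 40, matches → Match.

Match, Match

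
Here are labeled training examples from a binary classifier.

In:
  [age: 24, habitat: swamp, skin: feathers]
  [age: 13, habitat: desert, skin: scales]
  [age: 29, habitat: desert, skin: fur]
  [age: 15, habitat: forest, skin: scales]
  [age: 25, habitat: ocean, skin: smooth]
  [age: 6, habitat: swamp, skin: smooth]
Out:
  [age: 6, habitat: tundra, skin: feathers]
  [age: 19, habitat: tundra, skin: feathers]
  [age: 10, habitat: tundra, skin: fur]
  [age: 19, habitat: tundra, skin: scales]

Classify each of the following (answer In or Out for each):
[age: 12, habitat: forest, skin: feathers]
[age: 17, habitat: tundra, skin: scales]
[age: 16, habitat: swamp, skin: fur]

In, Out, In

Every 'In' example satisfies: habitat is not tundra. None of the 'Out' examples do.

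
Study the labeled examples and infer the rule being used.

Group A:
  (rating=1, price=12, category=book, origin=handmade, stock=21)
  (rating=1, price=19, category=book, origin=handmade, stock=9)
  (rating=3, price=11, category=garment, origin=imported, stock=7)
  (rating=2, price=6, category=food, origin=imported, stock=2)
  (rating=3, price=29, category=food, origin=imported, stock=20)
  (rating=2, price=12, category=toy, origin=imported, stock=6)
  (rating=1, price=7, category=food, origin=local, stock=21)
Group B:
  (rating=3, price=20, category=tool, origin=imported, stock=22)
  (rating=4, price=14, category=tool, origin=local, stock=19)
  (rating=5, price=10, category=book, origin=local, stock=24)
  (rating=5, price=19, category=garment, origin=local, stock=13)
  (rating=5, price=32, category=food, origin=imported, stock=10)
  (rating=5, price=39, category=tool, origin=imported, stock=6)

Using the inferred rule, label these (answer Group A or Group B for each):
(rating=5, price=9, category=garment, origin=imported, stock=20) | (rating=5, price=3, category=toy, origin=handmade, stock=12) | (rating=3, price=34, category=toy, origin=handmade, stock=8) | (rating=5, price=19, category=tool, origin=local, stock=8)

The classifier is using: rating ≤ 3 AND stock ≤ 21.

Group B, Group B, Group A, Group B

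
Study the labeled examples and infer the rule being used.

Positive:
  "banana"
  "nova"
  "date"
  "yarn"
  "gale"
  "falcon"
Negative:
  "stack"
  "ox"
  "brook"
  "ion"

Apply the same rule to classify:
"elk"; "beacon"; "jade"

Negative, Positive, Positive

Rule: even length AND contains 'a'. This holds for each 'Positive' example and fails for each 'Negative' one.
"elk": length 3, no 'a', doesn't qualify → Negative. "beacon": length 6, has 'a', meets the rule → Positive. "jade": length 4, has 'a', meets the rule → Positive.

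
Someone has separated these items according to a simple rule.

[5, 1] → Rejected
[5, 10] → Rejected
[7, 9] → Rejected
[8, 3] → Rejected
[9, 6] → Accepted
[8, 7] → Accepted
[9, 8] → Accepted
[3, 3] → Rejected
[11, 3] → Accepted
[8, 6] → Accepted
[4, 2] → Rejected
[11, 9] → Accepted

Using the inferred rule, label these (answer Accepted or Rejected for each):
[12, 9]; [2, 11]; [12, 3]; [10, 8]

One predicate separates the groups cleanly: first > second AND sum ≥ 14.
[12, 9]: 12 > 9, 12+9 = 21 — passes, so Accepted. [2, 11]: 2 < 11, 2+11 = 13 — fails this test, so Rejected. [12, 3]: 12 > 3, 12+3 = 15 — passes, so Accepted. [10, 8]: 10 > 8, 10+8 = 18 — passes, so Accepted.

Accepted, Rejected, Accepted, Accepted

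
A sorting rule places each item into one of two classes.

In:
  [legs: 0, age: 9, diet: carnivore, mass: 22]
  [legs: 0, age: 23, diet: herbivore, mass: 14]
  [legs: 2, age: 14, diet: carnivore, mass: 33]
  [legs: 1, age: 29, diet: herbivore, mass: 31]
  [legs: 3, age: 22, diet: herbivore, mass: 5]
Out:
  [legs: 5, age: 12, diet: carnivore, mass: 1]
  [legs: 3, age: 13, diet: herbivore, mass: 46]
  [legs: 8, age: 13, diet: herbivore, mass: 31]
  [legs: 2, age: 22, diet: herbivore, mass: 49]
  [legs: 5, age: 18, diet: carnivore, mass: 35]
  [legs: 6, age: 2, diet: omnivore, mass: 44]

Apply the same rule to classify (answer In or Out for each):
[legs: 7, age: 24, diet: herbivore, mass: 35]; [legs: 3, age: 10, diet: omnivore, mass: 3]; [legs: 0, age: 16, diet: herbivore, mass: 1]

Out, In, In

The pattern is that an item is 'In' exactly when: legs ≤ 3 AND mass ≤ 33.
Out: [legs: 7, age: 24, diet: herbivore, mass: 35], since legs = 7, mass = 35.
In: [legs: 3, age: 10, diet: omnivore, mass: 3], since legs = 3, mass = 3.
In: [legs: 0, age: 16, diet: herbivore, mass: 1], since legs = 0, mass = 1.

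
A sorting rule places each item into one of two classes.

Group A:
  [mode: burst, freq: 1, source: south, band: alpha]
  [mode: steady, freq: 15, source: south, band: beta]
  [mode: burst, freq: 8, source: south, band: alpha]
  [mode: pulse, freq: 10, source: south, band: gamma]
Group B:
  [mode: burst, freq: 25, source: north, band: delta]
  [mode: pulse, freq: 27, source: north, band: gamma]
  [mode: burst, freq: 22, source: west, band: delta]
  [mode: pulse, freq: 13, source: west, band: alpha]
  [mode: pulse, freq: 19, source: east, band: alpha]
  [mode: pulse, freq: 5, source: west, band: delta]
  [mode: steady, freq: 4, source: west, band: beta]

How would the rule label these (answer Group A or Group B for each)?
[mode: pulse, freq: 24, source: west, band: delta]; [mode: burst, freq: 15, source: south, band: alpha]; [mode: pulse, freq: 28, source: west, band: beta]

The distinguishing property — source is south — holds for all the 'Group A' cases and none of the 'Group B' cases.

Group B, Group A, Group B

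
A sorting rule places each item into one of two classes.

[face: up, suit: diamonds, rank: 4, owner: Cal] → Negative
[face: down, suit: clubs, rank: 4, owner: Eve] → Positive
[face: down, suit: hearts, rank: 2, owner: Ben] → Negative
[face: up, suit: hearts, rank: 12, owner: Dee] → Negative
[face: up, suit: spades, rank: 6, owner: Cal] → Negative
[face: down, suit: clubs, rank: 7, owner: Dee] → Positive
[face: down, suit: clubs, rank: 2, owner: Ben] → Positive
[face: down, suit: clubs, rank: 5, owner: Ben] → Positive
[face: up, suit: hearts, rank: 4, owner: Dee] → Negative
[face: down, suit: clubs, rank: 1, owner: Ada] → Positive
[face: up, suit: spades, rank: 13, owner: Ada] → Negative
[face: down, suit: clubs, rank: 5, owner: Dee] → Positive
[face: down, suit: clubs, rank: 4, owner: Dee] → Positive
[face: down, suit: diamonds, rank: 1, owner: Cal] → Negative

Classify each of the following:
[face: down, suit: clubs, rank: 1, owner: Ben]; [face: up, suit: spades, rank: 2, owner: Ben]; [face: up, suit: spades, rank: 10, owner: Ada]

Positive, Negative, Negative

A rule that fits every label: suit is clubs — true of each 'Positive' example, false of each 'Negative' one.
[face: down, suit: clubs, rank: 1, owner: Ben]: suit is clubs — matches, so Positive. [face: up, suit: spades, rank: 2, owner: Ben]: suit is spades — doesn't match, so Negative. [face: up, suit: spades, rank: 10, owner: Ada]: suit is spades — doesn't match, so Negative.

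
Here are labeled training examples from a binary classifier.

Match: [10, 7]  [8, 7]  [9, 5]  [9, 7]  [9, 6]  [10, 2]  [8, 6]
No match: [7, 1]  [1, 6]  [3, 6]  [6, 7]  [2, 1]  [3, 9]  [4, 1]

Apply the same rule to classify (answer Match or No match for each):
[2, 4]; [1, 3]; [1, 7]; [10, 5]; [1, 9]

The rule appears to be: first ≥ 8.
[2, 4] — first 2, hence No match.
[1, 3] — first 1, hence No match.
[1, 7] — first 1, hence No match.
[10, 5] — first 10, hence Match.
[1, 9] — first 1, hence No match.

No match, No match, No match, Match, No match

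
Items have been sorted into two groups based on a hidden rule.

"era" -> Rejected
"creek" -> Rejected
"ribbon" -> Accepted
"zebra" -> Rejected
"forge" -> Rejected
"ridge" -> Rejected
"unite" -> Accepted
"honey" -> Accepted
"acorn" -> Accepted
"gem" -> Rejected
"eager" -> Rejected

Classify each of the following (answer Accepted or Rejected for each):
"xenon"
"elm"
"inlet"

Accepted, Rejected, Accepted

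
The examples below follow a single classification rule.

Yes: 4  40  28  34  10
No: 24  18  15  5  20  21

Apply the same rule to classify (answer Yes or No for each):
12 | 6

No, No

All 'Yes' examples share one property — ≡ 1 (mod 3) — and every 'No' example lacks it.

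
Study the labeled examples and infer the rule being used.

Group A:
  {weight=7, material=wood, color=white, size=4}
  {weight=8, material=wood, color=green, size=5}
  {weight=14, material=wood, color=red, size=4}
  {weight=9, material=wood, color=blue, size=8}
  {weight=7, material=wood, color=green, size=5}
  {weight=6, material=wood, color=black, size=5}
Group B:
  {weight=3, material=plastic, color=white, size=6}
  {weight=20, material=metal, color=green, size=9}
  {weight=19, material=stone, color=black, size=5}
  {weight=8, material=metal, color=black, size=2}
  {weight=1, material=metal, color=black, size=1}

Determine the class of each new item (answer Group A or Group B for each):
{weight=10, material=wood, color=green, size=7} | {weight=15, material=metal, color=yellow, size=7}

The common property of the 'Group A' items is: material is wood. No 'Group B' item has it.
{weight=10, material=wood, color=green, size=7}: material is wood, qualifies → Group A. {weight=15, material=metal, color=yellow, size=7}: material is metal, does not pass → Group B.

Group A, Group B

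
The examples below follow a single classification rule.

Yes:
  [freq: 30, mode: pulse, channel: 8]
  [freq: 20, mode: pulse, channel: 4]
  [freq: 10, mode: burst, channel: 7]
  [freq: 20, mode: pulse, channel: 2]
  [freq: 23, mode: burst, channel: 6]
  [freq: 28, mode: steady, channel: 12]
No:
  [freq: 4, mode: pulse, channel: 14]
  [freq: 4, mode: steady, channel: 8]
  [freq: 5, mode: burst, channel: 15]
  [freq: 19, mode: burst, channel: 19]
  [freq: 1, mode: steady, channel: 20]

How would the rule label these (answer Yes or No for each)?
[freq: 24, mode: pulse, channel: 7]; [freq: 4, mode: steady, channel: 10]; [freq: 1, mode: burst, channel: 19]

Yes, No, No

The pattern is that an item is 'Yes' exactly when: channel ≤ 12 AND freq ≥ 5.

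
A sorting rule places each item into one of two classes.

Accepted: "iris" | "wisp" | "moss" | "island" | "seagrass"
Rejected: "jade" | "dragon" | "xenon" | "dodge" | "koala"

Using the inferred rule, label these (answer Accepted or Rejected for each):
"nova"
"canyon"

The classifier is using: contains 's'.
Rejected: "nova", since no 's'. Rejected: "canyon", since no 's'.

Rejected, Rejected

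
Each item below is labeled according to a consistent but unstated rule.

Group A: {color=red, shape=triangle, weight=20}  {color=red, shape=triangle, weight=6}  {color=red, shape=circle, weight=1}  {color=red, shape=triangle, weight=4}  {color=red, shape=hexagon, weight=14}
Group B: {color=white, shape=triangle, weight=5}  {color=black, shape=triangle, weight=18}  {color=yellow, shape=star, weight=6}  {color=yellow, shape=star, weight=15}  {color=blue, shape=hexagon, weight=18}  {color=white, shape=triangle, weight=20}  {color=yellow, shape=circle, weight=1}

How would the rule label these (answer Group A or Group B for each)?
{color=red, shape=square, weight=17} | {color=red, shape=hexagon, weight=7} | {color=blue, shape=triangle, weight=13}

Group A, Group A, Group B

Looking at the examples, the only property every 'Group A' case has and every 'Group B' case lacks is: color is red.
{color=red, shape=square, weight=17} → color is red → Group A. {color=red, shape=hexagon, weight=7} → color is red → Group A. {color=blue, shape=triangle, weight=13} → color is blue → Group B.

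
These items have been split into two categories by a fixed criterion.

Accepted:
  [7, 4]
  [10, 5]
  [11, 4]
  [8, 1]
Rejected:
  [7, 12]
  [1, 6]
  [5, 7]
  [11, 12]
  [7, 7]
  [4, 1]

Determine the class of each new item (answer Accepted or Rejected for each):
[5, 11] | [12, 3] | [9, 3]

All 'Accepted' examples share one property — first > second AND sum ≥ 7 — and every 'Rejected' example lacks it.
[5, 11] → 5 < 11, 5+11 = 16 → Rejected. [12, 3] → 12 > 3, 12+3 = 15 → Accepted. [9, 3] → 9 > 3, 9+3 = 12 → Accepted.

Rejected, Accepted, Accepted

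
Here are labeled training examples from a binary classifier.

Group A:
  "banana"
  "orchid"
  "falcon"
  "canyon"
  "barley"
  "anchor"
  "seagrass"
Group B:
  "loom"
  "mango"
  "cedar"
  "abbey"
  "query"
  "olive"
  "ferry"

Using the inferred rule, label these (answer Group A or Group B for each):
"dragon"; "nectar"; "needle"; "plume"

The rule appears to be: length ≥ 6.

Group A, Group A, Group A, Group B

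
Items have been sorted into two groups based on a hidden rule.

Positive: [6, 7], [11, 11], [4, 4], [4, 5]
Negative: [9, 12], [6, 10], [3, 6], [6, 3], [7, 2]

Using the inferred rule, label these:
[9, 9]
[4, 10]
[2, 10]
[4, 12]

Positive, Negative, Negative, Negative

The classifier is using: |first − second| ≤ 1.
[9, 9] — |9−9| = 0, hence Positive. [4, 10] — |4−10| = 6, hence Negative. [2, 10] — |2−10| = 8, hence Negative. [4, 12] — |4−12| = 8, hence Negative.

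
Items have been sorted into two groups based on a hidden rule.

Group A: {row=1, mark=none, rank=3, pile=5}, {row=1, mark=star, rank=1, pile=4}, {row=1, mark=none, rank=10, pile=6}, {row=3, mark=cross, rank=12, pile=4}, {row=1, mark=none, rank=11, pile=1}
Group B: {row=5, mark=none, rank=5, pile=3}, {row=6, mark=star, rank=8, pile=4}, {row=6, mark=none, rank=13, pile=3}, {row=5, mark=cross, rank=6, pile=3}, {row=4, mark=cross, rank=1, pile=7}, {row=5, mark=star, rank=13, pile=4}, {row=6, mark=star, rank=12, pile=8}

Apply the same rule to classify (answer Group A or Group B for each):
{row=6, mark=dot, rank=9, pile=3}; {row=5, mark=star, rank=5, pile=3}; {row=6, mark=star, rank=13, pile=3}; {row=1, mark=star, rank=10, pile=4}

Every 'Group A' example satisfies: row ≤ 3. None of the 'Group B' examples do.

Group B, Group B, Group B, Group A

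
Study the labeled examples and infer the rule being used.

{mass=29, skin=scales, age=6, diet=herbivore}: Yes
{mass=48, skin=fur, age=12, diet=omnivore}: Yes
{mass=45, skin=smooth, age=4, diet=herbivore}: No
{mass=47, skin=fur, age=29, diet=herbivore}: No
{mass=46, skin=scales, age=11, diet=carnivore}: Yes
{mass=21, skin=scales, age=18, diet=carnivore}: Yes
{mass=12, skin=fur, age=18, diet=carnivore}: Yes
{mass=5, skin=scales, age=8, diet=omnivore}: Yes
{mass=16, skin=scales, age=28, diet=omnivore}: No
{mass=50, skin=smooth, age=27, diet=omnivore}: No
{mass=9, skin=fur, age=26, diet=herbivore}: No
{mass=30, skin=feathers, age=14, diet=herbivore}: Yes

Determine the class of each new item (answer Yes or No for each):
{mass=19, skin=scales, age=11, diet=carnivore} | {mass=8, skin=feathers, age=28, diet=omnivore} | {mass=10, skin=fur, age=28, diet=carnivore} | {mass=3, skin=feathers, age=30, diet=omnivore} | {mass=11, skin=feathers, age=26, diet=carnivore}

Every 'Yes' example satisfies: age ≥ 6 AND age ≤ 18. None of the 'No' examples do.
{mass=19, skin=scales, age=11, diet=carnivore}: age = 11 — satisfies this, so Yes.
{mass=8, skin=feathers, age=28, diet=omnivore}: age = 28 — does not fit, so No.
{mass=10, skin=fur, age=28, diet=carnivore}: age = 28 — does not fit, so No.
{mass=3, skin=feathers, age=30, diet=omnivore}: age = 30 — does not fit, so No.
{mass=11, skin=feathers, age=26, diet=carnivore}: age = 26 — does not fit, so No.

Yes, No, No, No, No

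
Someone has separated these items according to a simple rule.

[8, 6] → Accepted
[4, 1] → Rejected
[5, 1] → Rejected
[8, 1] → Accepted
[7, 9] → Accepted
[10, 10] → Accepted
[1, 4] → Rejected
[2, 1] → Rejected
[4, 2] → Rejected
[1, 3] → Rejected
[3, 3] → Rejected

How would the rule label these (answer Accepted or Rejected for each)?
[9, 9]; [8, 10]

Accepted, Accepted

The pattern is that an item is 'Accepted' exactly when: sum ≥ 9.
[9, 9]: 9+9 = 18, meets the rule → Accepted. [8, 10]: 8+10 = 18, meets the rule → Accepted.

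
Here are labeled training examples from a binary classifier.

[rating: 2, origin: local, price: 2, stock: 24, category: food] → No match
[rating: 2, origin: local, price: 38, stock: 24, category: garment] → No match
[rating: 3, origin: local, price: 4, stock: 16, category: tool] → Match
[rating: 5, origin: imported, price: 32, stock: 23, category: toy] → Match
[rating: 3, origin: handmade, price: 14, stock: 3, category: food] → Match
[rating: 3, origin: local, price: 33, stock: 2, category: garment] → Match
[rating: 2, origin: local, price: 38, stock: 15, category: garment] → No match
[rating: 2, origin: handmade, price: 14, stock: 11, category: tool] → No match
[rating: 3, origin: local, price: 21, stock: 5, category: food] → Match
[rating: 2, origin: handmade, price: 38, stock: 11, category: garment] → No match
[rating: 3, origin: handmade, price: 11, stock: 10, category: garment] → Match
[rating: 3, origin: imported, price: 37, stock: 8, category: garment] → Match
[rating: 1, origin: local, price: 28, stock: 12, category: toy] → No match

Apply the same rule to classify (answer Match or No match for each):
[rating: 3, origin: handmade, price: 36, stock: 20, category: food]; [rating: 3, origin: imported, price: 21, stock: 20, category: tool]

The rule appears to be: rating ≥ 3.
[rating: 3, origin: handmade, price: 36, stock: 20, category: food]: rating = 3, satisfies this → Match.
[rating: 3, origin: imported, price: 21, stock: 20, category: tool]: rating = 3, satisfies this → Match.

Match, Match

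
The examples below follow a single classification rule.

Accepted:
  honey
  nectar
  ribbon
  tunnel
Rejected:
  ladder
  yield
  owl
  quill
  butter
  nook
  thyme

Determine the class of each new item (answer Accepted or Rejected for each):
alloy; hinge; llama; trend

Rejected, Accepted, Rejected, Accepted

Rule: length ≥ 5 AND contains 'n'. This holds for each 'Accepted' example and fails for each 'Rejected' one.
alloy → length 5, no 'n' → Rejected. hinge → length 5, has 'n' → Accepted. llama → length 5, no 'n' → Rejected. trend → length 5, has 'n' → Accepted.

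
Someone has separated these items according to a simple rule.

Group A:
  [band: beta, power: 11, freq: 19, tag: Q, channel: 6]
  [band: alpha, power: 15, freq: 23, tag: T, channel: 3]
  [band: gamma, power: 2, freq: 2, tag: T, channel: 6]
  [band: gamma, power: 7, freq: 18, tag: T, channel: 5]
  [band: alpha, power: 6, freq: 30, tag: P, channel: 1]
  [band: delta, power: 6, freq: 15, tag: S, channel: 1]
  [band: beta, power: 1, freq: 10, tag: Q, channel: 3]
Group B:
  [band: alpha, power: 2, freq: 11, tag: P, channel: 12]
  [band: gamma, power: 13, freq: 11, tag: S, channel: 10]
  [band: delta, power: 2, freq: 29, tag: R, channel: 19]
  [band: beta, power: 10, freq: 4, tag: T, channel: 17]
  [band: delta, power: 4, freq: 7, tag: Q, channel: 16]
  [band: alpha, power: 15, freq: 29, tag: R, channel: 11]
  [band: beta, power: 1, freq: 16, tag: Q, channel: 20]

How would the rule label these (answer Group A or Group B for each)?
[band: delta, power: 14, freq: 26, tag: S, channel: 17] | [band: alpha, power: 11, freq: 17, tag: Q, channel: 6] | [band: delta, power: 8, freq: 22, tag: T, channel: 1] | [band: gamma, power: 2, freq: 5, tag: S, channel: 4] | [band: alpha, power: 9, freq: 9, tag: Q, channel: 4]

'Group A' ⟺ channel ≤ 6.

Group B, Group A, Group A, Group A, Group A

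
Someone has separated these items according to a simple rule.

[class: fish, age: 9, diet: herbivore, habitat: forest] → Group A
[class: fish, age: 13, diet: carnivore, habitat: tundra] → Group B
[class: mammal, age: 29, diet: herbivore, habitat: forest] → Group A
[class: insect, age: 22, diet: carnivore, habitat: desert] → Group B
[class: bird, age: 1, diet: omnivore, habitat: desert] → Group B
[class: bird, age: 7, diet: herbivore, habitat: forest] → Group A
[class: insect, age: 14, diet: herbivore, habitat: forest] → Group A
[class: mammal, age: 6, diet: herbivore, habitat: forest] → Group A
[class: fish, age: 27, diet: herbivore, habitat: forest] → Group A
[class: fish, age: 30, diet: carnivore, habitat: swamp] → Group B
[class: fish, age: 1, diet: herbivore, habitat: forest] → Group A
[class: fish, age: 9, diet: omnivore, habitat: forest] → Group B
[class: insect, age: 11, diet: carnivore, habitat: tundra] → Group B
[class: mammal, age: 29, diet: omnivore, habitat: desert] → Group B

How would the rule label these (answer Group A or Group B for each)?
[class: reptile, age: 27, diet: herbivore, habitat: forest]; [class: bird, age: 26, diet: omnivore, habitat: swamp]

The distinguishing property — diet is herbivore — holds for all the 'Group A' cases and none of the 'Group B' cases.
[class: reptile, age: 27, diet: herbivore, habitat: forest]: Group A (diet is herbivore). [class: bird, age: 26, diet: omnivore, habitat: swamp]: Group B (diet is omnivore).

Group A, Group B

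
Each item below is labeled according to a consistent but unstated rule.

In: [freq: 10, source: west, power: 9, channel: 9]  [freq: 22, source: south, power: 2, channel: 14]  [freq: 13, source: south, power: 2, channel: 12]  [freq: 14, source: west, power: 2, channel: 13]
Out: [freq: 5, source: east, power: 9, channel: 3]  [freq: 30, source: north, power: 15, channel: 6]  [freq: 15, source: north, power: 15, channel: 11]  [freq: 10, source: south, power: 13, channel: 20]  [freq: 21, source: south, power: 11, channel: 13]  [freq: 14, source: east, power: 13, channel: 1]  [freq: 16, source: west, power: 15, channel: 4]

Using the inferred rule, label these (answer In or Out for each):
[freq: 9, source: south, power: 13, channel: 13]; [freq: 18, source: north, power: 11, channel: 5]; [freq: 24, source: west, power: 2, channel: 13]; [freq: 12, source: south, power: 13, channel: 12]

Out, Out, In, Out

The common property of the 'In' items is: freq ≥ 10 AND power ≤ 9. No 'Out' item has it.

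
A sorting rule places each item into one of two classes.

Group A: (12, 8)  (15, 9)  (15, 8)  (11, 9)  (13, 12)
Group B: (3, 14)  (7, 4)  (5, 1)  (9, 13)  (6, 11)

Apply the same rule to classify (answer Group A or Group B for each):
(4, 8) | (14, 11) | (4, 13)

Group B, Group A, Group B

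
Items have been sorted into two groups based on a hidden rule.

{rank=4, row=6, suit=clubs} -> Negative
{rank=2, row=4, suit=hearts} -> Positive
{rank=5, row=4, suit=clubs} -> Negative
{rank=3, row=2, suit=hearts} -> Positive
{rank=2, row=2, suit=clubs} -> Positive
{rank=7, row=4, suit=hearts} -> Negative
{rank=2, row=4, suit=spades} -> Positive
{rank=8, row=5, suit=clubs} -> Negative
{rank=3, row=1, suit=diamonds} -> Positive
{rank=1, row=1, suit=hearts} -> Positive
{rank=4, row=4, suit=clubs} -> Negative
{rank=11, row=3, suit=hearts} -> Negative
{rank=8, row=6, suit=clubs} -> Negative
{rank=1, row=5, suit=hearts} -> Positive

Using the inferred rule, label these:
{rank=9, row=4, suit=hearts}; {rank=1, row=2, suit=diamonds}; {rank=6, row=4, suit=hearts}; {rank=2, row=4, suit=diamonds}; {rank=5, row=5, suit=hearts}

The simplest hypothesis consistent with all the labels is: rank ≤ 3.
{rank=9, row=4, suit=hearts}: rank = 9, does not pass → Negative.
{rank=1, row=2, suit=diamonds}: rank = 1, matches → Positive.
{rank=6, row=4, suit=hearts}: rank = 6, does not pass → Negative.
{rank=2, row=4, suit=diamonds}: rank = 2, matches → Positive.
{rank=5, row=5, suit=hearts}: rank = 5, does not pass → Negative.

Negative, Positive, Negative, Positive, Negative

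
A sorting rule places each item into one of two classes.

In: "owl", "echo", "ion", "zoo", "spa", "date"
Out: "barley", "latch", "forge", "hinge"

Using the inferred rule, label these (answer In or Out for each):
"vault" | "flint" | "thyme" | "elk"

The rule appears to be: length ≤ 4.

Out, Out, Out, In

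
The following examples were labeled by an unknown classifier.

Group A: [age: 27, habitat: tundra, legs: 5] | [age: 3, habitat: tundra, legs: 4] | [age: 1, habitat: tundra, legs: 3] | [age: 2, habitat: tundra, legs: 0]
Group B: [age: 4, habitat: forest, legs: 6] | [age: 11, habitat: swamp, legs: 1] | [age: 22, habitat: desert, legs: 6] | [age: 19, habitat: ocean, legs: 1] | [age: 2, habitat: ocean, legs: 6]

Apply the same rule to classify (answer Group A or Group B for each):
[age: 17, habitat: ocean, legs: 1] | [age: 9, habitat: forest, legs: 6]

Group B, Group B

The distinguishing property — habitat is tundra — holds for all the 'Group A' cases and none of the 'Group B' cases.
[age: 17, habitat: ocean, legs: 1]: Group B (habitat is ocean).
[age: 9, habitat: forest, legs: 6]: Group B (habitat is forest).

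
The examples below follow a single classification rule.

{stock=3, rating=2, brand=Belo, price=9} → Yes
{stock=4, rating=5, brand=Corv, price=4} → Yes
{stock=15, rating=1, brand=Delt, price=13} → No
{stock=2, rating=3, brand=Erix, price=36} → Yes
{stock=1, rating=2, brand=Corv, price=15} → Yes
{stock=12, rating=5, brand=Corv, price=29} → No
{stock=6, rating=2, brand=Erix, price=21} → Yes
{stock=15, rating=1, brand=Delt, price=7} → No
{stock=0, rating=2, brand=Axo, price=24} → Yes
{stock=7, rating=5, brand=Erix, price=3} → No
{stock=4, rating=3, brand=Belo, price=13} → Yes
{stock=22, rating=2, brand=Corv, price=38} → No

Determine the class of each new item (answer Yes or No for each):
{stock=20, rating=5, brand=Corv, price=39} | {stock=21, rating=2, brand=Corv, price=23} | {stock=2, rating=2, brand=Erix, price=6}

No, No, Yes

Every 'Yes' example satisfies: stock ≤ 6. None of the 'No' examples do.
No: {stock=20, rating=5, brand=Corv, price=39}, since stock = 20.
No: {stock=21, rating=2, brand=Corv, price=23}, since stock = 21.
Yes: {stock=2, rating=2, brand=Erix, price=6}, since stock = 2.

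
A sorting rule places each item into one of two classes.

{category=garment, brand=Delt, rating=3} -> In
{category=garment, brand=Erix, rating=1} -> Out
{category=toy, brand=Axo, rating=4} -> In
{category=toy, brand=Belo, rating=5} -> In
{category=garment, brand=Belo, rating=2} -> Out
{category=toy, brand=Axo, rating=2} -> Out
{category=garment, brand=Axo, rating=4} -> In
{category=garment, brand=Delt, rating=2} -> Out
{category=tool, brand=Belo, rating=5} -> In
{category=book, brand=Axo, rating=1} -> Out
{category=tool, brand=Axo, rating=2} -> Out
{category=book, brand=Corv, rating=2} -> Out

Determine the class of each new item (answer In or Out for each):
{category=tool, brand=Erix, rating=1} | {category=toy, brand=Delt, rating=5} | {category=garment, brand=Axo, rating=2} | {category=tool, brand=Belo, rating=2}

Rule: rating ≥ 3. This holds for each 'In' example and fails for each 'Out' one.
{category=tool, brand=Erix, rating=1}: rating = 1 — doesn't match, so Out. {category=toy, brand=Delt, rating=5}: rating = 5 — has this property, so In. {category=garment, brand=Axo, rating=2}: rating = 2 — doesn't match, so Out. {category=tool, brand=Belo, rating=2}: rating = 2 — doesn't match, so Out.

Out, In, Out, Out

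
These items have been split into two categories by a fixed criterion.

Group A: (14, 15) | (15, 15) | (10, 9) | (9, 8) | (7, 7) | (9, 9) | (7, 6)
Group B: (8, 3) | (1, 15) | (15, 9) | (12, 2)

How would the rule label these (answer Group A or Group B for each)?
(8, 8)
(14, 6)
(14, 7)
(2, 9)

Group A, Group B, Group B, Group B

The common property of the 'Group A' items is: |first − second| ≤ 1. No 'Group B' item has it.
(8, 8) → |8−8| = 0 → Group A. (14, 6) → |14−6| = 8 → Group B. (14, 7) → |14−7| = 7 → Group B. (2, 9) → |2−9| = 7 → Group B.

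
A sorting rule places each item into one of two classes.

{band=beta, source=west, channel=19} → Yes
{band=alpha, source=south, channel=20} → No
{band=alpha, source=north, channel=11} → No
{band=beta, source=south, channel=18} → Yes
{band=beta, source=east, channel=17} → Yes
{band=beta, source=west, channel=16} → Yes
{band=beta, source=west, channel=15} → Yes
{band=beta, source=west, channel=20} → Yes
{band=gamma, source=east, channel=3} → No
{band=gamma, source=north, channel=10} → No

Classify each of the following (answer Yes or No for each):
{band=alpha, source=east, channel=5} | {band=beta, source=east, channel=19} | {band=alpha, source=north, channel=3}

Rule: band is beta. This holds for each 'Yes' example and fails for each 'No' one.
{band=alpha, source=east, channel=5}: band is alpha — does not satisfy this, so No.
{band=beta, source=east, channel=19}: band is beta — passes, so Yes.
{band=alpha, source=north, channel=3}: band is alpha — does not satisfy this, so No.

No, Yes, No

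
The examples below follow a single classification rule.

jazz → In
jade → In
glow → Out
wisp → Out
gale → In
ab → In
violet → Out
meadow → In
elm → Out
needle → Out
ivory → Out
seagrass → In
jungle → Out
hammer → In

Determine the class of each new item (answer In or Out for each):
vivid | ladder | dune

Out, In, Out

Every 'In' example satisfies: contains 'a'. None of the 'Out' examples do.
vivid: Out (no 'a'). ladder: In (has 'a'). dune: Out (no 'a').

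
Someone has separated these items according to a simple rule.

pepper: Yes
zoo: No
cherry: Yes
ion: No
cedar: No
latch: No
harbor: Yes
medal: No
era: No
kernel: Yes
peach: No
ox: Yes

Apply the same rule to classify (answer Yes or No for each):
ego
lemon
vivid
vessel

No, No, No, Yes

'Yes' ⟺ even length.
ego: No (length 3). lemon: No (length 5). vivid: No (length 5). vessel: Yes (length 6).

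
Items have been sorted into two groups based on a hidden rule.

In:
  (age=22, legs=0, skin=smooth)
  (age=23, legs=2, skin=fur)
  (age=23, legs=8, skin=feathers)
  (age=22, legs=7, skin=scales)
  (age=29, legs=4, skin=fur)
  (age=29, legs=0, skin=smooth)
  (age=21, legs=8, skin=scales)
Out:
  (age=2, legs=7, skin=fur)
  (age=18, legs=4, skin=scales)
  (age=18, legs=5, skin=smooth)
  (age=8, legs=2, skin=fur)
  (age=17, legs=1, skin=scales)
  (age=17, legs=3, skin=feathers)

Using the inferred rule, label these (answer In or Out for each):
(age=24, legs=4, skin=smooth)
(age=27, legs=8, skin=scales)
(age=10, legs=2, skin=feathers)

The distinguishing property — age ≥ 21 — holds for all the 'In' cases and none of the 'Out' cases.
(age=24, legs=4, skin=smooth): age = 24, meets the rule → In.
(age=27, legs=8, skin=scales): age = 27, meets the rule → In.
(age=10, legs=2, skin=feathers): age = 10, does not fit → Out.

In, In, Out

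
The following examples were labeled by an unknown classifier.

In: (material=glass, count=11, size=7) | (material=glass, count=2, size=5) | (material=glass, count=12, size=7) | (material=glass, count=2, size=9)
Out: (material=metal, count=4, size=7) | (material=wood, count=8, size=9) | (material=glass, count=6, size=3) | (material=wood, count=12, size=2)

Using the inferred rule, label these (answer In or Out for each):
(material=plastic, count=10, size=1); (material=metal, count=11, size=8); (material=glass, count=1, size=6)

One predicate separates the groups cleanly: material is glass AND size ≥ 5.

Out, Out, In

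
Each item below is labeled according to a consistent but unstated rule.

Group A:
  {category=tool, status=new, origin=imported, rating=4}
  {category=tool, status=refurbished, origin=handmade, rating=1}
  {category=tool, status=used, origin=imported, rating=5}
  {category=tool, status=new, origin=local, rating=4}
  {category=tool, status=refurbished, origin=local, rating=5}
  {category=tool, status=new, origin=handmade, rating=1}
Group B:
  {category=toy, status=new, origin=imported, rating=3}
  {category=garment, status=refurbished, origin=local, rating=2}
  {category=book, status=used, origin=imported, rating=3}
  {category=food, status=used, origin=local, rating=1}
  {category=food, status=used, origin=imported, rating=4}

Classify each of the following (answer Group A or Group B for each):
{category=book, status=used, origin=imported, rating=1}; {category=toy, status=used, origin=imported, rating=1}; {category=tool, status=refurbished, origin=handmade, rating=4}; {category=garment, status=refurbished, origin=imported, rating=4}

The rule appears to be: category is tool.

Group B, Group B, Group A, Group B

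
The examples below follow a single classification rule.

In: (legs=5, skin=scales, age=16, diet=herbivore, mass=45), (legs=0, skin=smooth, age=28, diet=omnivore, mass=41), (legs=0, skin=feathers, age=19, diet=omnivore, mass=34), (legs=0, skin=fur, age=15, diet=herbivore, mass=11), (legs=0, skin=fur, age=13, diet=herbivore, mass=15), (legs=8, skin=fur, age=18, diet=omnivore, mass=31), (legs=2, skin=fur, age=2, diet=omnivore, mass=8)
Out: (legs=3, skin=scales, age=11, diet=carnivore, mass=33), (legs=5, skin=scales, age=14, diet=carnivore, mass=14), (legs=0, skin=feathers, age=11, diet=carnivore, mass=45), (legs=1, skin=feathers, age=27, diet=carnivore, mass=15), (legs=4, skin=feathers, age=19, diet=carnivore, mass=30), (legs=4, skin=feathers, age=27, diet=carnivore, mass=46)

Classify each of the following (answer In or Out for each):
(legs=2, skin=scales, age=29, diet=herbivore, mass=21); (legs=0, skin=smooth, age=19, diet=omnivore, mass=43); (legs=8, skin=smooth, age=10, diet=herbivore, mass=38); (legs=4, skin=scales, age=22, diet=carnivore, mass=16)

In, In, In, Out

The rule appears to be: diet is not carnivore.
(legs=2, skin=scales, age=29, diet=herbivore, mass=21): diet is herbivore, meets the rule → In. (legs=0, skin=smooth, age=19, diet=omnivore, mass=43): diet is omnivore, meets the rule → In. (legs=8, skin=smooth, age=10, diet=herbivore, mass=38): diet is herbivore, meets the rule → In. (legs=4, skin=scales, age=22, diet=carnivore, mass=16): diet is carnivore, does not fit → Out.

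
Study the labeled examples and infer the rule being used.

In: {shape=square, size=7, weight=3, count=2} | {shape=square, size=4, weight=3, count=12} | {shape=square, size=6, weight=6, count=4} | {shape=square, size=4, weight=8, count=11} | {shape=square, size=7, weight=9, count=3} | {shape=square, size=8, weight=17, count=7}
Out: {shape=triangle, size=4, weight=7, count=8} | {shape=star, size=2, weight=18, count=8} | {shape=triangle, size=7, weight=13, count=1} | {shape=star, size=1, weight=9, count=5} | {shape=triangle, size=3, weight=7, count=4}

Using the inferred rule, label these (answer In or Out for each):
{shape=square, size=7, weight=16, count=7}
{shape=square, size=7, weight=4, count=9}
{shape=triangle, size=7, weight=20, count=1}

A rule that fits every label: shape is square — true of each 'In' example, false of each 'Out' one.
{shape=square, size=7, weight=16, count=7}: shape is square — passes, so In.
{shape=square, size=7, weight=4, count=9}: shape is square — passes, so In.
{shape=triangle, size=7, weight=20, count=1}: shape is triangle — doesn't qualify, so Out.

In, In, Out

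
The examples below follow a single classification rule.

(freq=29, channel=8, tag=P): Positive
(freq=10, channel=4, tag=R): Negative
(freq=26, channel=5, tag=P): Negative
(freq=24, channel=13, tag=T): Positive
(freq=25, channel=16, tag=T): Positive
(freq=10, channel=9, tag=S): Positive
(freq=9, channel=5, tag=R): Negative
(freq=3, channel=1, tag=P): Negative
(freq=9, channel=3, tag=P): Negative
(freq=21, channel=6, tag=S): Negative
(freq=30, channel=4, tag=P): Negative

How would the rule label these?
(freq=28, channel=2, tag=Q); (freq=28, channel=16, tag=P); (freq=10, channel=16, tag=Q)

The common property of the 'Positive' items is: channel ≥ 8. No 'Negative' item has it.
(freq=28, channel=2, tag=Q): Negative (channel = 2).
(freq=28, channel=16, tag=P): Positive (channel = 16).
(freq=10, channel=16, tag=Q): Positive (channel = 16).

Negative, Positive, Positive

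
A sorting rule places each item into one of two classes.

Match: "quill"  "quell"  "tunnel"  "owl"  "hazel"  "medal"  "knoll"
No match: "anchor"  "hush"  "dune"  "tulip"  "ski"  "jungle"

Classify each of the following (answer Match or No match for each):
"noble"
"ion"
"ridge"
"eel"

All 'Match' examples share one property — ends with 'l' — and every 'No match' example lacks it.

No match, No match, No match, Match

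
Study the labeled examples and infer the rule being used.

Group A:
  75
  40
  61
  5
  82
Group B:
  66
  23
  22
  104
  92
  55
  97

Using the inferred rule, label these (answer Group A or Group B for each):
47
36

Group A, Group B

The common property of the 'Group A' items is: ≡ 5 (mod 7). No 'Group B' item has it.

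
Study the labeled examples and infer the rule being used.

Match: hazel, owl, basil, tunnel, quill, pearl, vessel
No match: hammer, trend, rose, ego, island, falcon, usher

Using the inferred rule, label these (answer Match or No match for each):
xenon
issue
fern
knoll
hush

The simplest hypothesis consistent with all the labels is: ends with 'l'.

No match, No match, No match, Match, No match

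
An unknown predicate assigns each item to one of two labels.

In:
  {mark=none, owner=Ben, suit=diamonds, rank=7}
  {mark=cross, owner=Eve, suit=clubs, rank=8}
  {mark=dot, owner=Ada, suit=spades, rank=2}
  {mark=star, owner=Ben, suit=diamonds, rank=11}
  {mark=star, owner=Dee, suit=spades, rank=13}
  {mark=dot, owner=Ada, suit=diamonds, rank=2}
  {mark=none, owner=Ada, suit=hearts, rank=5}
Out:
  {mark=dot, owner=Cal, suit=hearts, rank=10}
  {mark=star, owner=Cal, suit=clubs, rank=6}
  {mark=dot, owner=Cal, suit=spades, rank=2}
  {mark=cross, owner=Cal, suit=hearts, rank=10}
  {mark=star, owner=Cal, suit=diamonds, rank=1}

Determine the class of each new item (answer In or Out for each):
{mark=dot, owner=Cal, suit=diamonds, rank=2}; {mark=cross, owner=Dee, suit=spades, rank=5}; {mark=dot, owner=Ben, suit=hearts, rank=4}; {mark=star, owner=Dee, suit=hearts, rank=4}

Out, In, In, In

Looking at the examples, the only property every 'In' case has and every 'Out' case lacks is: owner is not Cal.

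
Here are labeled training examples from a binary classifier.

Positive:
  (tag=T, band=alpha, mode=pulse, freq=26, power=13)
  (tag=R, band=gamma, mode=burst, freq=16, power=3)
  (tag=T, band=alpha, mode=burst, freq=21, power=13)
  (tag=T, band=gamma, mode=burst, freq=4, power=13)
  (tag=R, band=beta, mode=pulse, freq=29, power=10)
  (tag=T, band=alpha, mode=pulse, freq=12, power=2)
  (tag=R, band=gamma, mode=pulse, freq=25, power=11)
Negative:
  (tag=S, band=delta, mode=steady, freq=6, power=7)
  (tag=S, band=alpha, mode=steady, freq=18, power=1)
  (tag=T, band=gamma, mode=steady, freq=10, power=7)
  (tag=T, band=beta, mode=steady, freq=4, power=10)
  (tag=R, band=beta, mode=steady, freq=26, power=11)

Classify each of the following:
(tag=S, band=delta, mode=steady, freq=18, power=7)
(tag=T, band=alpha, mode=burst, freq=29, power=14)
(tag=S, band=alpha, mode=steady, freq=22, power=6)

Negative, Positive, Negative

Rule: mode is not steady. This holds for each 'Positive' example and fails for each 'Negative' one.
(tag=S, band=delta, mode=steady, freq=18, power=7) — mode is steady, hence Negative. (tag=T, band=alpha, mode=burst, freq=29, power=14) — mode is burst, hence Positive. (tag=S, band=alpha, mode=steady, freq=22, power=6) — mode is steady, hence Negative.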